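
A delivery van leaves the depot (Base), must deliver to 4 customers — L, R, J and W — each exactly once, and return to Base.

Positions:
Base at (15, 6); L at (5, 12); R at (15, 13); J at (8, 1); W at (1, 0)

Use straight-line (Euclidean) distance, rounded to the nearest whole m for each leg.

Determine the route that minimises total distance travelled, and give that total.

With 4 stops there are 4!/2 = 12 distinct round trips (a route and its reverse cost the same).
Base → L → R → J → W → Base: 12+10+14+7+15 = 58
Base → L → R → W → J → Base: 12+10+19+7+9 = 57
Base → L → J → R → W → Base: 12+11+14+19+15 = 71
Base → L → J → W → R → Base: 12+11+7+19+7 = 56
Base → L → W → R → J → Base: 12+13+19+14+9 = 67
Base → L → W → J → R → Base: 12+13+7+14+7 = 53
Base → R → L → J → W → Base: 7+10+11+7+15 = 50
Base → R → L → W → J → Base: 7+10+13+7+9 = 46
Base → R → J → L → W → Base: 7+14+11+13+15 = 60
Base → R → W → L → J → Base: 7+19+13+11+9 = 59
Base → J → L → R → W → Base: 9+11+10+19+15 = 64
Base → J → R → L → W → Base: 9+14+10+13+15 = 61
The minimum is 46.
One optimal route: Base → R → L → W → J → Base (or its reverse).

Minimum total distance: 46 m.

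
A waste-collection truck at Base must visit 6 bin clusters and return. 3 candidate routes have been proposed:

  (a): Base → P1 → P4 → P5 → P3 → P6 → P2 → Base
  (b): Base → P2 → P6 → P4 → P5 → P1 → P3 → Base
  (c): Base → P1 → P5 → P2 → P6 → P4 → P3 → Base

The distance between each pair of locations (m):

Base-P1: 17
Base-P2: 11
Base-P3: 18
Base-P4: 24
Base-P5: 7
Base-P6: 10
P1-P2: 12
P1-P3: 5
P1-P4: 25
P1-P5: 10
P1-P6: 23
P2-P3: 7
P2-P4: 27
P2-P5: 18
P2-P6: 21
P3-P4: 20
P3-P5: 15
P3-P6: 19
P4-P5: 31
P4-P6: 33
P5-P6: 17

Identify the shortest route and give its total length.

Shortest is (b), total 129 m.

(a): 17 + 25 + 31 + 15 + 19 + 21 + 11 = 139
(b): 11 + 21 + 33 + 31 + 10 + 5 + 18 = 129
(c): 17 + 10 + 18 + 21 + 33 + 20 + 18 = 137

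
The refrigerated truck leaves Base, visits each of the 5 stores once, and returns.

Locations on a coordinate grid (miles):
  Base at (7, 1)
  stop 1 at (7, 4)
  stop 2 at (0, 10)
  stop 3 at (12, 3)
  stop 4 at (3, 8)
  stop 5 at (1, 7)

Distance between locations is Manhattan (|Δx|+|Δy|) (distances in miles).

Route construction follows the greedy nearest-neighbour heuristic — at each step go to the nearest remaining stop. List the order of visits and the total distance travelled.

46 miles along Base → stop 1 → stop 3 → stop 4 → stop 5 → stop 2 → Base.

Base → [stop 1:3 / stop 3:7 / stop 4:11 / stop 5:12 / stop 2:16] → stop 1 (3)
stop 1 → [stop 3:6 / stop 4:8 / stop 5:9 / stop 2:13] → stop 3 (6)
stop 3 → [stop 4:14 / stop 5:15 / stop 2:19] → stop 4 (14)
stop 4 → [stop 5:3 / stop 2:5] → stop 5 (3)
stop 5 → [stop 2:4] → stop 2 (4)
Return stop 2→Base: 16.
Total = 3 + 6 + 14 + 3 + 4 + 16 = 46.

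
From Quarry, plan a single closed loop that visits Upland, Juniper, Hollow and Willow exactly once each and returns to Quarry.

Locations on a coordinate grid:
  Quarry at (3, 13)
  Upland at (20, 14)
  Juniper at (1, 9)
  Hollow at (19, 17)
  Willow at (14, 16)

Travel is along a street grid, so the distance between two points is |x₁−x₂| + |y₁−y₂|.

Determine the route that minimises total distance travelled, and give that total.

There are 12 distinct closed tours to check (reversals are equivalent).
Quarry→Upland→Juniper→Hollow→Willow→Quarry: 18+24+26+6+14 = 88
Quarry→Upland→Juniper→Willow→Hollow→Quarry: 18+24+20+6+20 = 88
Quarry→Upland→Hollow→Juniper→Willow→Quarry: 18+4+26+20+14 = 82
Quarry→Upland→Hollow→Willow→Juniper→Quarry: 18+4+6+20+6 = 54
Quarry→Upland→Willow→Juniper→Hollow→Quarry: 18+8+20+26+20 = 92
Quarry→Upland→Willow→Hollow→Juniper→Quarry: 18+8+6+26+6 = 64
Quarry→Juniper→Upland→Hollow→Willow→Quarry: 6+24+4+6+14 = 54
Quarry→Juniper→Upland→Willow→Hollow→Quarry: 6+24+8+6+20 = 64
Quarry→Juniper→Hollow→Upland→Willow→Quarry: 6+26+4+8+14 = 58
Quarry→Juniper→Willow→Upland→Hollow→Quarry: 6+20+8+4+20 = 58
Quarry→Hollow→Upland→Juniper→Willow→Quarry: 20+4+24+20+14 = 82
Quarry→Hollow→Juniper→Upland→Willow→Quarry: 20+26+24+8+14 = 92
The minimum is 54.
One optimal route: Quarry → Upland → Hollow → Willow → Juniper → Quarry (or its reverse).

54 — the shortest possible round trip.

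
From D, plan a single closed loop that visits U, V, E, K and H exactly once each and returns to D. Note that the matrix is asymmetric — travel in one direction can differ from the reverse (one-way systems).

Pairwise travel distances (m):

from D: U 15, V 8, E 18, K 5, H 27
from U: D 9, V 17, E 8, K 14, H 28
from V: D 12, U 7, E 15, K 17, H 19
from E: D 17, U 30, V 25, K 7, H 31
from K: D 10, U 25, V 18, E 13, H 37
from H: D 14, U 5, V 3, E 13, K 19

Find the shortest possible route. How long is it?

D→U→V→E→K→H→D: 15+17+15+7+37+14 = 105
D→U→V→E→H→K→D: 15+17+15+31+19+10 = 107
D→U→V→K→E→H→D: 15+17+17+13+31+14 = 107
D→U→V→K→H→E→D: 15+17+17+37+13+17 = 116
D→U→V→H→E→K→D: 15+17+19+13+7+10 = 81
D→U→V→H→K→E→D: 15+17+19+19+13+17 = 100
D→U→E→V→K→H→D: 15+8+25+17+37+14 = 116
D→U→E→V→H→K→D: 15+8+25+19+19+10 = 96
D→U→E→K→V→H→D: 15+8+7+18+19+14 = 81
D→U→E→K→H→V→D: 15+8+7+37+3+12 = 82
D→U→E→H→V→K→D: 15+8+31+3+17+10 = 84
D→U→E→H→K→V→D: 15+8+31+19+18+12 = 103
D→U→K→V→E→H→D: 15+14+18+15+31+14 = 107
D→U→K→V→H→E→D: 15+14+18+19+13+17 = 96
… (106 more)
D→V→H→U→E→K→D: 8+19+5+8+7+10 = 57  ← best
The minimum is 57.
One optimal route: D → V → H → U → E → K → D.

Shortest round trip = 57 m.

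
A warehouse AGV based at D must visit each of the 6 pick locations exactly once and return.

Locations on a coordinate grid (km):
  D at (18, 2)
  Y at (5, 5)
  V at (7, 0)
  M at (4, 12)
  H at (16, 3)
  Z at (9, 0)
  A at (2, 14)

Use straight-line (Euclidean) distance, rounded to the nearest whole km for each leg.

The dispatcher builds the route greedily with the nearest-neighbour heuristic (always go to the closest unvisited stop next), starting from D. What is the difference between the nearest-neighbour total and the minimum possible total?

The nearest-neighbour route is 2 km longer than optimal.

D: H=2, Z=9, V=11, Y=13, M=17, A=20 ⇒ H
H: Z=8, V=9, Y=11, M=15, A=18 ⇒ Z
Z: V=2, Y=6, M=13, A=16 ⇒ V
V: Y=5, M=12, A=15 ⇒ Y
Y: M=7, A=9 ⇒ M
M: A=3 ⇒ A
NN route D → H → Z → V → Y → M → A → D costs 47.
Optimal: D → H → M → A → Y → V → Z → D costs 45 (by enumerating all 360 distinct tours).
Excess = 47 − 45 = 2.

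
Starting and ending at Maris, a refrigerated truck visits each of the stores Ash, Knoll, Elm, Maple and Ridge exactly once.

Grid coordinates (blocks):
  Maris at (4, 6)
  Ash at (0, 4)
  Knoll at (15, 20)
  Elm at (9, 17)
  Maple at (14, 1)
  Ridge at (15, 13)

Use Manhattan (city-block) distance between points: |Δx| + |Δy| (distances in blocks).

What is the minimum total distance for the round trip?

Maris-Ash-Knoll-Elm-Maple-Ridge-Maris: 6+31+9+21+13+18 = 98
Maris-Ash-Knoll-Elm-Ridge-Maple-Maris: 6+31+9+10+13+15 = 84
Maris-Ash-Knoll-Maple-Elm-Ridge-Maris: 6+31+20+21+10+18 = 106
Maris-Ash-Knoll-Maple-Ridge-Elm-Maris: 6+31+20+13+10+16 = 96
Maris-Ash-Knoll-Ridge-Elm-Maple-Maris: 6+31+7+10+21+15 = 90
Maris-Ash-Knoll-Ridge-Maple-Elm-Maris: 6+31+7+13+21+16 = 94
Maris-Ash-Elm-Knoll-Maple-Ridge-Maris: 6+22+9+20+13+18 = 88
Maris-Ash-Elm-Knoll-Ridge-Maple-Maris: 6+22+9+7+13+15 = 72
Maris-Ash-Elm-Maple-Knoll-Ridge-Maris: 6+22+21+20+7+18 = 94
Maris-Ash-Elm-Maple-Ridge-Knoll-Maris: 6+22+21+13+7+25 = 94
Maris-Ash-Elm-Ridge-Knoll-Maple-Maris: 6+22+10+7+20+15 = 80
Maris-Ash-Elm-Ridge-Maple-Knoll-Maris: 6+22+10+13+20+25 = 96
Maris-Ash-Maple-Knoll-Elm-Ridge-Maris: 6+17+20+9+10+18 = 80
Maris-Ash-Maple-Knoll-Ridge-Elm-Maris: 6+17+20+7+10+16 = 76
… (46 more)
Maris-Ash-Maple-Ridge-Knoll-Elm-Maris: 6+17+13+7+9+16 = 68  ← best
The minimum is 68.
One optimal route: Maris → Ash → Maple → Ridge → Knoll → Elm → Maris (or its reverse).

Minimum total distance: 68 blocks.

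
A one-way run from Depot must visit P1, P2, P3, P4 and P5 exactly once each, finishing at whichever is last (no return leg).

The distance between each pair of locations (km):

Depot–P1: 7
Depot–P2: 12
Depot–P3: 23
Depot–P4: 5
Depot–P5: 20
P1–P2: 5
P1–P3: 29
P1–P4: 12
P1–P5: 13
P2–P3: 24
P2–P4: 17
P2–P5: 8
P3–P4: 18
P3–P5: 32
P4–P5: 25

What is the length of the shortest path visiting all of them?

There are 5! = 120 possible orderings.
Depot→P1→P2→P3→P4→P5: 7+5+24+18+25 = 79
Depot→P1→P2→P3→P5→P4: 7+5+24+32+25 = 93
Depot→P1→P2→P4→P3→P5: 7+5+17+18+32 = 79
Depot→P1→P2→P4→P5→P3: 7+5+17+25+32 = 86
Depot→P1→P2→P5→P3→P4: 7+5+8+32+18 = 70
Depot→P1→P2→P5→P4→P3: 7+5+8+25+18 = 63
Depot→P1→P3→P2→P4→P5: 7+29+24+17+25 = 102
Depot→P1→P3→P2→P5→P4: 7+29+24+8+25 = 93
Depot→P1→P3→P4→P2→P5: 7+29+18+17+8 = 79
Depot→P1→P3→P4→P5→P2: 7+29+18+25+8 = 87
Depot→P1→P3→P5→P2→P4: 7+29+32+8+17 = 93
Depot→P1→P3→P5→P4→P2: 7+29+32+25+17 = 110
Depot→P1→P4→P2→P3→P5: 7+12+17+24+32 = 92
Depot→P1→P4→P2→P5→P3: 7+12+17+8+32 = 76
… (106 more)
Depot→P4→P1→P2→P5→P3: 5+12+5+8+32 = 62  ← best
The minimum is 62.
One shortest path: Depot → P4 → P1 → P2 → P5 → P3.

62 km — the minimum one-way total.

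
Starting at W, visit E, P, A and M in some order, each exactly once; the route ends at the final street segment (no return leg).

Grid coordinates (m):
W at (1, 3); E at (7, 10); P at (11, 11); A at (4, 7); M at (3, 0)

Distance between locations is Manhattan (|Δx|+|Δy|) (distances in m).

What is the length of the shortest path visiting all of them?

Minimum one-way distance = 24 m.

There are 4! = 24 possible orderings.
W - E - P - A - M: 13+5+11+8 = 37
W - E - P - M - A: 13+5+19+8 = 45
W - E - A - P - M: 13+6+11+19 = 49
W - E - A - M - P: 13+6+8+19 = 46
W - E - M - P - A: 13+14+19+11 = 57
W - E - M - A - P: 13+14+8+11 = 46
W - P - E - A - M: 18+5+6+8 = 37
W - P - E - M - A: 18+5+14+8 = 45
W - P - A - E - M: 18+11+6+14 = 49
W - P - A - M - E: 18+11+8+14 = 51
W - P - M - E - A: 18+19+14+6 = 57
W - P - M - A - E: 18+19+8+6 = 51
W - A - E - P - M: 7+6+5+19 = 37
W - A - E - M - P: 7+6+14+19 = 46
… (10 more)
W - M - A - E - P: 5+8+6+5 = 24  ← best
The minimum is 24.
One shortest path: W → M → A → E → P.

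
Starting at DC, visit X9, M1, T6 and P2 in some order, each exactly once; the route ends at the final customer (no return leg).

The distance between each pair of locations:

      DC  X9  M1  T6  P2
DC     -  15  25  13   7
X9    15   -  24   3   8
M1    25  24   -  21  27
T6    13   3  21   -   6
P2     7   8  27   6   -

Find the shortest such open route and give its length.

There are 4! = 24 possible orderings.
DC→X9→M1→T6→P2: 15+24+21+6 = 66
DC→X9→M1→P2→T6: 15+24+27+6 = 72
DC→X9→T6→M1→P2: 15+3+21+27 = 66
DC→X9→T6→P2→M1: 15+3+6+27 = 51
DC→X9→P2→M1→T6: 15+8+27+21 = 71
DC→X9→P2→T6→M1: 15+8+6+21 = 50
DC→M1→X9→T6→P2: 25+24+3+6 = 58
DC→M1→X9→P2→T6: 25+24+8+6 = 63
DC→M1→T6→X9→P2: 25+21+3+8 = 57
DC→M1→T6→P2→X9: 25+21+6+8 = 60
DC→M1→P2→X9→T6: 25+27+8+3 = 63
DC→M1→P2→T6→X9: 25+27+6+3 = 61
DC→T6→X9→M1→P2: 13+3+24+27 = 67
DC→T6→X9→P2→M1: 13+3+8+27 = 51
… (10 more)
DC→P2→X9→T6→M1: 7+8+3+21 = 39  ← best
The minimum is 39.
One shortest path: DC → P2 → X9 → T6 → M1.

39 — the minimum one-way total.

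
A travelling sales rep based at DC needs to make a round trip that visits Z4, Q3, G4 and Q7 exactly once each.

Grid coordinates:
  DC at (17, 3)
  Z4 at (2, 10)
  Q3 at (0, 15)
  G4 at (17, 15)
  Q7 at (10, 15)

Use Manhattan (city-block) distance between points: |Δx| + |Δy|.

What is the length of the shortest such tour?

There are 12 distinct closed tours to check (reversals are equivalent).
DC → Z4 → Q3 → G4 → Q7 → DC: 22+7+17+7+19 = 72
DC → Z4 → Q3 → Q7 → G4 → DC: 22+7+10+7+12 = 58
DC → Z4 → G4 → Q3 → Q7 → DC: 22+20+17+10+19 = 88
DC → Z4 → G4 → Q7 → Q3 → DC: 22+20+7+10+29 = 88
DC → Z4 → Q7 → Q3 → G4 → DC: 22+13+10+17+12 = 74
DC → Z4 → Q7 → G4 → Q3 → DC: 22+13+7+17+29 = 88
DC → Q3 → Z4 → G4 → Q7 → DC: 29+7+20+7+19 = 82
DC → Q3 → Z4 → Q7 → G4 → DC: 29+7+13+7+12 = 68
DC → Q3 → G4 → Z4 → Q7 → DC: 29+17+20+13+19 = 98
DC → Q3 → Q7 → Z4 → G4 → DC: 29+10+13+20+12 = 84
DC → G4 → Z4 → Q3 → Q7 → DC: 12+20+7+10+19 = 68
DC → G4 → Q3 → Z4 → Q7 → DC: 12+17+7+13+19 = 68
The minimum is 58.
One optimal route: DC → Z4 → Q3 → Q7 → G4 → DC (or its reverse).

Shortest round trip = 58.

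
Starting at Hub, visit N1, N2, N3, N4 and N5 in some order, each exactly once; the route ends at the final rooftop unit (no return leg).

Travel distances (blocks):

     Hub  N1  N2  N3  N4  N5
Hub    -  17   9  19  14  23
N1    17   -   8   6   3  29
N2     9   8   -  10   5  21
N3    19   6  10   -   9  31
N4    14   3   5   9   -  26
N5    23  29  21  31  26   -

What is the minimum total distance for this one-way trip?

There are 5! = 120 possible orderings.
Hub → N1 → N2 → N3 → N4 → N5: 17+8+10+9+26 = 70
Hub → N1 → N2 → N3 → N5 → N4: 17+8+10+31+26 = 92
Hub → N1 → N2 → N4 → N3 → N5: 17+8+5+9+31 = 70
Hub → N1 → N2 → N4 → N5 → N3: 17+8+5+26+31 = 87
Hub → N1 → N2 → N5 → N3 → N4: 17+8+21+31+9 = 86
Hub → N1 → N2 → N5 → N4 → N3: 17+8+21+26+9 = 81
Hub → N1 → N3 → N2 → N4 → N5: 17+6+10+5+26 = 64
Hub → N1 → N3 → N2 → N5 → N4: 17+6+10+21+26 = 80
Hub → N1 → N3 → N4 → N2 → N5: 17+6+9+5+21 = 58
Hub → N1 → N3 → N4 → N5 → N2: 17+6+9+26+21 = 79
Hub → N1 → N3 → N5 → N2 → N4: 17+6+31+21+5 = 80
Hub → N1 → N3 → N5 → N4 → N2: 17+6+31+26+5 = 85
Hub → N1 → N4 → N2 → N3 → N5: 17+3+5+10+31 = 66
Hub → N1 → N4 → N2 → N5 → N3: 17+3+5+21+31 = 77
… (106 more)
Hub → N2 → N3 → N1 → N4 → N5: 9+10+6+3+26 = 54  ← best
The minimum is 54.
One shortest path: Hub → N2 → N3 → N1 → N4 → N5.

Minimum one-way distance = 54 blocks.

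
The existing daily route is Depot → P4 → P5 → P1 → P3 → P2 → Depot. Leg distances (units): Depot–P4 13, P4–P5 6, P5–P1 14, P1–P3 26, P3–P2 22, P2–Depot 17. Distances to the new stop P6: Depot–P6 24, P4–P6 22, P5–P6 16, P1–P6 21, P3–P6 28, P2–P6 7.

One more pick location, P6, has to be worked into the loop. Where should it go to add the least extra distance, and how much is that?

Insertion cost between consecutive stops i–j is d(i,P6) + d(P6,j) − d(i,j):
  between Depot and P4: 24 + 22 − 13 = 33
  between P4 and P5: 22 + 16 − 6 = 32
  between P5 and P1: 16 + 21 − 14 = 23
  between P1 and P3: 21 + 28 − 26 = 23
  between P3 and P2: 28 + 7 − 22 = 13
  between P2 and Depot: 7 + 24 − 17 = 14
Cheapest insertion is between P3 and P2, adding 13.
New total = 98 + 13 = 111.

Minimum extra distance: 13, inserting P6 between P3 and P2.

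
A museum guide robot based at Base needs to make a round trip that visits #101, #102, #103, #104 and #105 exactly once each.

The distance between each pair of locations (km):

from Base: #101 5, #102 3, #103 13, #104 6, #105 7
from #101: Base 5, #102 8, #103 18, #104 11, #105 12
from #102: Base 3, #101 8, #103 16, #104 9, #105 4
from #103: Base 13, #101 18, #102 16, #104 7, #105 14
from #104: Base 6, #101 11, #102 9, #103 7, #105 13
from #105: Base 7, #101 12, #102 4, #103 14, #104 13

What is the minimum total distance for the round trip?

Minimum total distance: 44 km.

With 5 stops there are 5!/2 = 60 distinct round trips (a route and its reverse cost the same).
Base-#101-#102-#103-#104-#105-Base: 5+8+16+7+13+7 = 56
Base-#101-#102-#103-#105-#104-Base: 5+8+16+14+13+6 = 62
Base-#101-#102-#104-#103-#105-Base: 5+8+9+7+14+7 = 50
Base-#101-#102-#104-#105-#103-Base: 5+8+9+13+14+13 = 62
Base-#101-#102-#105-#103-#104-Base: 5+8+4+14+7+6 = 44
Base-#101-#102-#105-#104-#103-Base: 5+8+4+13+7+13 = 50
Base-#101-#103-#102-#104-#105-Base: 5+18+16+9+13+7 = 68
Base-#101-#103-#102-#105-#104-Base: 5+18+16+4+13+6 = 62
Base-#101-#103-#104-#102-#105-Base: 5+18+7+9+4+7 = 50
Base-#101-#103-#104-#105-#102-Base: 5+18+7+13+4+3 = 50
Base-#101-#103-#105-#102-#104-Base: 5+18+14+4+9+6 = 56
Base-#101-#103-#105-#104-#102-Base: 5+18+14+13+9+3 = 62
Base-#101-#104-#102-#103-#105-Base: 5+11+9+16+14+7 = 62
Base-#101-#104-#102-#105-#103-Base: 5+11+9+4+14+13 = 56
… (46 more)
The minimum is 44.
One optimal route: Base → #101 → #102 → #105 → #103 → #104 → Base (or its reverse).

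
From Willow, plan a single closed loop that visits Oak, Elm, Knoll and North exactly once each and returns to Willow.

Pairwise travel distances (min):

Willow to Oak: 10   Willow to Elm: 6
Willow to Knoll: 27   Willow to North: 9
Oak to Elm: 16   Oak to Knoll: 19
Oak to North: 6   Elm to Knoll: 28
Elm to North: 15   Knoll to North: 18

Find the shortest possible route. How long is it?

68 min — the shortest possible round trip.

Willow - Oak - Elm - Knoll - North - Willow: 10+16+28+18+9 = 81
Willow - Oak - Elm - North - Knoll - Willow: 10+16+15+18+27 = 86
Willow - Oak - Knoll - Elm - North - Willow: 10+19+28+15+9 = 81
Willow - Oak - Knoll - North - Elm - Willow: 10+19+18+15+6 = 68
Willow - Oak - North - Elm - Knoll - Willow: 10+6+15+28+27 = 86
Willow - Oak - North - Knoll - Elm - Willow: 10+6+18+28+6 = 68
Willow - Elm - Oak - Knoll - North - Willow: 6+16+19+18+9 = 68
Willow - Elm - Oak - North - Knoll - Willow: 6+16+6+18+27 = 73
Willow - Elm - Knoll - Oak - North - Willow: 6+28+19+6+9 = 68
Willow - Elm - North - Oak - Knoll - Willow: 6+15+6+19+27 = 73
Willow - Knoll - Oak - Elm - North - Willow: 27+19+16+15+9 = 86
Willow - Knoll - Elm - Oak - North - Willow: 27+28+16+6+9 = 86
The minimum is 68.
One optimal route: Willow → Oak → Knoll → North → Elm → Willow (or its reverse).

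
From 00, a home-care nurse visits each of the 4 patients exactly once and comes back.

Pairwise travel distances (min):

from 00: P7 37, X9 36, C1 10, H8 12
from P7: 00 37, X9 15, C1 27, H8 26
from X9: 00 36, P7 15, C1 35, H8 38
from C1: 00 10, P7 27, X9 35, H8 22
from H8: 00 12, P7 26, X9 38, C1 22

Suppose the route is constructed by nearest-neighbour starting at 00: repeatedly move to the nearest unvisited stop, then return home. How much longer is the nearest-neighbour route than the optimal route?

11 min longer than the optimal tour.

00: C1=10, H8=12, X9=36, P7=37 ⇒ C1
C1: H8=22, P7=27, X9=35 ⇒ H8
H8: P7=26, X9=38 ⇒ P7
P7: X9=15 ⇒ X9
NN route 00 → C1 → H8 → P7 → X9 → 00 costs 109.
Optimal: 00 → C1 → X9 → P7 → H8 → 00 costs 98 (by enumerating all 12 distinct tours).
Excess = 109 − 98 = 11.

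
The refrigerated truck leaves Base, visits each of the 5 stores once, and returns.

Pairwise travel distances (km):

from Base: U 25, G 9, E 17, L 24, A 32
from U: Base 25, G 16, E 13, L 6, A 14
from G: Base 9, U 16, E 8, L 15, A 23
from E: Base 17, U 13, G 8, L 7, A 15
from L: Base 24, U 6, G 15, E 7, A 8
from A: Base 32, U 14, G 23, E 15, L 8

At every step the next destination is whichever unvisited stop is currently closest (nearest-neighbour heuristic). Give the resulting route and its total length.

Base → [G:9 / E:17 / L:24 / U:25 / A:32] → G (9)
G → [E:8 / L:15 / U:16 / A:23] → E (8)
E → [L:7 / U:13 / A:15] → L (7)
L → [U:6 / A:8] → U (6)
U → [A:14] → A (14)
Return A→Base: 32.
Total = 9 + 8 + 7 + 6 + 14 + 32 = 76.

Nearest-neighbour total = 76 km; route Base → G → E → L → U → A → Base.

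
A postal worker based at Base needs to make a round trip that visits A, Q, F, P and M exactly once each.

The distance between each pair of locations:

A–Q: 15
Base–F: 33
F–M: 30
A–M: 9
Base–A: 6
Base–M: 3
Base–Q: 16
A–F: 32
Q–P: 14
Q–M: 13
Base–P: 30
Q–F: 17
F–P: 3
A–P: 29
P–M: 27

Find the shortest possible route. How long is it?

Base→A→Q→F→P→M→Base: 6+15+17+3+27+3 = 71
Base→A→Q→F→M→P→Base: 6+15+17+30+27+30 = 125
Base→A→Q→P→F→M→Base: 6+15+14+3+30+3 = 71
Base→A→Q→P→M→F→Base: 6+15+14+27+30+33 = 125
Base→A→Q→M→F→P→Base: 6+15+13+30+3+30 = 97
Base→A→Q→M→P→F→Base: 6+15+13+27+3+33 = 97
Base→A→F→Q→P→M→Base: 6+32+17+14+27+3 = 99
Base→A→F→Q→M→P→Base: 6+32+17+13+27+30 = 125
Base→A→F→P→Q→M→Base: 6+32+3+14+13+3 = 71
Base→A→F→P→M→Q→Base: 6+32+3+27+13+16 = 97
Base→A→F→M→Q→P→Base: 6+32+30+13+14+30 = 125
Base→A→F→M→P→Q→Base: 6+32+30+27+14+16 = 125
Base→A→P→Q→F→M→Base: 6+29+14+17+30+3 = 99
Base→A→P→Q→M→F→Base: 6+29+14+13+30+33 = 125
… (46 more)
The minimum is 71.
One optimal route: Base → A → Q → F → P → M → Base (or its reverse).

Minimum total distance: 71.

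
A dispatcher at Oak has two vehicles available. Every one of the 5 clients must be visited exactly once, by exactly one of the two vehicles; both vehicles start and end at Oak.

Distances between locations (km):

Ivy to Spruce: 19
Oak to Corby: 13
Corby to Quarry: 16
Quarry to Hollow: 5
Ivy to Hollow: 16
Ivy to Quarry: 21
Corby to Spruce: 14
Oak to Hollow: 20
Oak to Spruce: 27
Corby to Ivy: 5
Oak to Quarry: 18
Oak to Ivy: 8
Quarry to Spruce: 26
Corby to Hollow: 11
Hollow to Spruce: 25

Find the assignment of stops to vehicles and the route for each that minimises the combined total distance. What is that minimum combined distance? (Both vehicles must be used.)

There are 2^4 − 1 = 15 ways to divide the 5 stops into two non-empty groups. For each, the best each vehicle can do is its own shortest tour through its group:
  {Corby} + {Ivy, Quarry, Hollow, Spruce}: 26 + 75 = 101
  {Ivy} + {Corby, Quarry, Hollow, Spruce}: 16 + 75 = 91
  {Corby, Ivy} + {Quarry, Hollow, Spruce}: 26 + 75 = 101
  {Quarry} + {Corby, Ivy, Hollow, Spruce}: 36 + 72 = 108
  {Corby, Quarry} + {Ivy, Hollow, Spruce}: 47 + 72 = 119
  {Ivy, Quarry} + {Corby, Hollow, Spruce}: 47 + 72 = 119
  … (15 splits in total)
Best: vehicle 1 Oak → Ivy → Oak = 16; vehicle 2 Oak → Corby → Spruce → Hollow → Quarry → Oak = 75; combined 91.

Minimum combined distance: 91 km.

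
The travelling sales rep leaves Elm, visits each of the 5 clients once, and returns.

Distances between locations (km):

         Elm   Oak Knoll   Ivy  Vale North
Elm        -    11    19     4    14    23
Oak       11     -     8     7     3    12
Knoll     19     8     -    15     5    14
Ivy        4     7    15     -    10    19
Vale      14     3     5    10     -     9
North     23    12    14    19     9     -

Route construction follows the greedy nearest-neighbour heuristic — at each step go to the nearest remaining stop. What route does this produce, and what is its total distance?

56 km along Elm → Ivy → Oak → Vale → Knoll → North → Elm.

At Elm the remaining stops are Ivy 4, Oak 11, Vale 14, Knoll 19, North 23; go to Ivy.
At Ivy the remaining stops are Oak 7, Vale 10, Knoll 15, North 19; go to Oak.
At Oak the remaining stops are Vale 3, Knoll 8, North 12; go to Vale.
At Vale the remaining stops are Knoll 5, North 9; go to Knoll.
At Knoll the remaining stops are North 14; go to North.
Return North→Elm: 23.
Total = 4 + 7 + 3 + 5 + 14 + 23 = 56.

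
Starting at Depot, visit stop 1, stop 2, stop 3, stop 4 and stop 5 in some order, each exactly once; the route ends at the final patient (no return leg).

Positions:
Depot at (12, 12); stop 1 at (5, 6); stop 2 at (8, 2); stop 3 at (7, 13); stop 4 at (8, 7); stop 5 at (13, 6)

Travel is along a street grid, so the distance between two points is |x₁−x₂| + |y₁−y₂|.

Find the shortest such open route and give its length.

There are 5! = 120 possible orderings.
Depot→stop 1→stop 2→stop 3→stop 4→stop 5: 13+7+12+7+6 = 45
Depot→stop 1→stop 2→stop 3→stop 5→stop 4: 13+7+12+13+6 = 51
Depot→stop 1→stop 2→stop 4→stop 3→stop 5: 13+7+5+7+13 = 45
Depot→stop 1→stop 2→stop 4→stop 5→stop 3: 13+7+5+6+13 = 44
Depot→stop 1→stop 2→stop 5→stop 3→stop 4: 13+7+9+13+7 = 49
Depot→stop 1→stop 2→stop 5→stop 4→stop 3: 13+7+9+6+7 = 42
Depot→stop 1→stop 3→stop 2→stop 4→stop 5: 13+9+12+5+6 = 45
Depot→stop 1→stop 3→stop 2→stop 5→stop 4: 13+9+12+9+6 = 49
Depot→stop 1→stop 3→stop 4→stop 2→stop 5: 13+9+7+5+9 = 43
Depot→stop 1→stop 3→stop 4→stop 5→stop 2: 13+9+7+6+9 = 44
Depot→stop 1→stop 3→stop 5→stop 2→stop 4: 13+9+13+9+5 = 49
Depot→stop 1→stop 3→stop 5→stop 4→stop 2: 13+9+13+6+5 = 46
Depot→stop 1→stop 4→stop 2→stop 3→stop 5: 13+4+5+12+13 = 47
Depot→stop 1→stop 4→stop 2→stop 5→stop 3: 13+4+5+9+13 = 44
… (106 more)
Depot→stop 3→stop 1→stop 2→stop 4→stop 5: 6+9+7+5+6 = 33  ← best
The minimum is 33.
One shortest path: Depot → stop 3 → stop 1 → stop 2 → stop 4 → stop 5.

Minimum one-way distance = 33.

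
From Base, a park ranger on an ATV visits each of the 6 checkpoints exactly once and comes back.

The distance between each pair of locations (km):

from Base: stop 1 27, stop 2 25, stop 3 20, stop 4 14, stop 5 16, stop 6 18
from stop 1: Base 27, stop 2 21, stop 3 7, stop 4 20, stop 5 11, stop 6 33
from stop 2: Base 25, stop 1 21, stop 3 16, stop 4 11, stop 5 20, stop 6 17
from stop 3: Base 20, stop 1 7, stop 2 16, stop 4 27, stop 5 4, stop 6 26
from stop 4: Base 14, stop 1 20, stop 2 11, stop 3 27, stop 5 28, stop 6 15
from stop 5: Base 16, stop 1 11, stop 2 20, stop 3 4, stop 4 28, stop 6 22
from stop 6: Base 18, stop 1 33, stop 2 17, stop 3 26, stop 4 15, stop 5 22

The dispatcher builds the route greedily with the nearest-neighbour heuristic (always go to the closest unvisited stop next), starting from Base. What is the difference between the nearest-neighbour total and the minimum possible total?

Base: stop 4=14, stop 5=16, stop 6=18, stop 3=20, stop 2=25, stop 1=27 ⇒ stop 4
stop 4: stop 2=11, stop 6=15, stop 1=20, stop 3=27, stop 5=28 ⇒ stop 2
stop 2: stop 3=16, stop 6=17, stop 5=20, stop 1=21 ⇒ stop 3
stop 3: stop 5=4, stop 1=7, stop 6=26 ⇒ stop 5
stop 5: stop 1=11, stop 6=22 ⇒ stop 1
stop 1: stop 6=33 ⇒ stop 6
NN route Base → stop 4 → stop 2 → stop 3 → stop 5 → stop 1 → stop 6 → Base costs 107.
Optimal: Base → stop 5 → stop 3 → stop 1 → stop 2 → stop 4 → stop 6 → Base costs 92 (by enumerating all 360 distinct tours).
Excess = 107 − 92 = 15.

Excess over optimum: 15 km.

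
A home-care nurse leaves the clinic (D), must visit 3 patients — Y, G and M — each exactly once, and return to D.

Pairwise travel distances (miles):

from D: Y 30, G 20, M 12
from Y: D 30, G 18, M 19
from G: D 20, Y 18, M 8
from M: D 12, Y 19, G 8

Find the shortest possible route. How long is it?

Minimum total distance: 68 miles.

D→Y→G→M→D: 30+18+8+12 = 68
D→Y→M→G→D: 30+19+8+20 = 77
D→G→Y→M→D: 20+18+19+12 = 69
The minimum is 68.
One optimal route: D → Y → G → M → D (or its reverse).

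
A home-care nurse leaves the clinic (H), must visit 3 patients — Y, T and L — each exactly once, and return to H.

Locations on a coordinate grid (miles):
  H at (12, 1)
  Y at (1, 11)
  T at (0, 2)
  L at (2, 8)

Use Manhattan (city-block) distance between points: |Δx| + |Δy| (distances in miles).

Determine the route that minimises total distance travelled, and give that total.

There are 3 distinct closed tours to check (reversals are equivalent).
H-Y-T-L-H: 21+10+8+17 = 56
H-Y-L-T-H: 21+4+8+13 = 46
H-T-Y-L-H: 13+10+4+17 = 44
The minimum is 44.
One optimal route: H → T → Y → L → H (or its reverse).

44 miles — the shortest possible round trip.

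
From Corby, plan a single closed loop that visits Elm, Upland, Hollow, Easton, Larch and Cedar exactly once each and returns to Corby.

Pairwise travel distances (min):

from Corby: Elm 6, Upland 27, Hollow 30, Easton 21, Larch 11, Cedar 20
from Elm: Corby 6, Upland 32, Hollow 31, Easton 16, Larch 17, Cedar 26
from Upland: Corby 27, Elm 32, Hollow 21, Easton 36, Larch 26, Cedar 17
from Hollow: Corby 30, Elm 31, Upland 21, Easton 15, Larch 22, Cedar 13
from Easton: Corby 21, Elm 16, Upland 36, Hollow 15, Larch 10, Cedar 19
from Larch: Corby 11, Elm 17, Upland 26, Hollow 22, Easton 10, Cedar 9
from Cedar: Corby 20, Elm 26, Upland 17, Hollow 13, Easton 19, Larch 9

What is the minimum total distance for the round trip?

With 6 stops there are 6!/2 = 360 distinct round trips (a route and its reverse cost the same).
Corby - Elm - Upland - Hollow - Easton - Larch - Cedar - Corby: 6+32+21+15+10+9+20 = 113
Corby - Elm - Upland - Hollow - Easton - Cedar - Larch - Corby: 6+32+21+15+19+9+11 = 113
Corby - Elm - Upland - Hollow - Larch - Easton - Cedar - Corby: 6+32+21+22+10+19+20 = 130
Corby - Elm - Upland - Hollow - Larch - Cedar - Easton - Corby: 6+32+21+22+9+19+21 = 130
Corby - Elm - Upland - Hollow - Cedar - Easton - Larch - Corby: 6+32+21+13+19+10+11 = 112
Corby - Elm - Upland - Hollow - Cedar - Larch - Easton - Corby: 6+32+21+13+9+10+21 = 112
Corby - Elm - Upland - Easton - Hollow - Larch - Cedar - Corby: 6+32+36+15+22+9+20 = 140
Corby - Elm - Upland - Easton - Hollow - Cedar - Larch - Corby: 6+32+36+15+13+9+11 = 122
… (352 more)
Corby - Elm - Easton - Hollow - Upland - Cedar - Larch - Corby: 6+16+15+21+17+9+11 = 95  ← best
The minimum is 95.
One optimal route: Corby → Elm → Easton → Hollow → Upland → Cedar → Larch → Corby (or its reverse).

Minimum total distance: 95 min.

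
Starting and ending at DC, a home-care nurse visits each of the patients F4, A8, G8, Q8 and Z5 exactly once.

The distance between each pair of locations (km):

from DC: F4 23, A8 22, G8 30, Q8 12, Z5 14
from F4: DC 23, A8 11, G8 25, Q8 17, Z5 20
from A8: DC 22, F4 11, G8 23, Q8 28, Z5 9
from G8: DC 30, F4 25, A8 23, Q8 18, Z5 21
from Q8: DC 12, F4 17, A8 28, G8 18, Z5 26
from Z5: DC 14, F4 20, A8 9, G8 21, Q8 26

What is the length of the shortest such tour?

Minimum total distance: 89 km.

There are 60 distinct closed tours to check (reversals are equivalent).
DC-F4-A8-G8-Q8-Z5-DC: 23+11+23+18+26+14 = 115
DC-F4-A8-G8-Z5-Q8-DC: 23+11+23+21+26+12 = 116
DC-F4-A8-Q8-G8-Z5-DC: 23+11+28+18+21+14 = 115
DC-F4-A8-Q8-Z5-G8-DC: 23+11+28+26+21+30 = 139
DC-F4-A8-Z5-G8-Q8-DC: 23+11+9+21+18+12 = 94
DC-F4-A8-Z5-Q8-G8-DC: 23+11+9+26+18+30 = 117
DC-F4-G8-A8-Q8-Z5-DC: 23+25+23+28+26+14 = 139
DC-F4-G8-A8-Z5-Q8-DC: 23+25+23+9+26+12 = 118
DC-F4-G8-Q8-A8-Z5-DC: 23+25+18+28+9+14 = 117
DC-F4-G8-Q8-Z5-A8-DC: 23+25+18+26+9+22 = 123
DC-F4-G8-Z5-A8-Q8-DC: 23+25+21+9+28+12 = 118
DC-F4-G8-Z5-Q8-A8-DC: 23+25+21+26+28+22 = 145
DC-F4-Q8-A8-G8-Z5-DC: 23+17+28+23+21+14 = 126
DC-F4-Q8-A8-Z5-G8-DC: 23+17+28+9+21+30 = 128
… (46 more)
DC-Q8-G8-F4-A8-Z5-DC: 12+18+25+11+9+14 = 89  ← best
The minimum is 89.
One optimal route: DC → Q8 → G8 → F4 → A8 → Z5 → DC (or its reverse).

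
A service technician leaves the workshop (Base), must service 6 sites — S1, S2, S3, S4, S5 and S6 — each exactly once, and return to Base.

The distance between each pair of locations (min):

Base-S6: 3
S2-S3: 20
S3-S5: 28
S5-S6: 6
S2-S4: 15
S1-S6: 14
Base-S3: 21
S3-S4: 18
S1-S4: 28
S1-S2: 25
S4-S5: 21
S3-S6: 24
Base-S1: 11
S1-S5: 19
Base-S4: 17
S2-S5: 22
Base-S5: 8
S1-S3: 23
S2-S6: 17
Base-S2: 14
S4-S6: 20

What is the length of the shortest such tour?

Shortest round trip = 98 min.

Base - S1 - S2 - S3 - S4 - S5 - S6 - Base: 11+25+20+18+21+6+3 = 104
Base - S1 - S2 - S3 - S4 - S6 - S5 - Base: 11+25+20+18+20+6+8 = 108
Base - S1 - S2 - S3 - S5 - S4 - S6 - Base: 11+25+20+28+21+20+3 = 128
Base - S1 - S2 - S3 - S5 - S6 - S4 - Base: 11+25+20+28+6+20+17 = 127
Base - S1 - S2 - S3 - S6 - S4 - S5 - Base: 11+25+20+24+20+21+8 = 129
Base - S1 - S2 - S3 - S6 - S5 - S4 - Base: 11+25+20+24+6+21+17 = 124
Base - S1 - S2 - S4 - S3 - S5 - S6 - Base: 11+25+15+18+28+6+3 = 106
Base - S1 - S2 - S4 - S3 - S6 - S5 - Base: 11+25+15+18+24+6+8 = 107
… (352 more)
Base - S1 - S3 - S4 - S2 - S5 - S6 - Base: 11+23+18+15+22+6+3 = 98  ← best
The minimum is 98.
One optimal route: Base → S1 → S3 → S4 → S2 → S5 → S6 → Base (or its reverse).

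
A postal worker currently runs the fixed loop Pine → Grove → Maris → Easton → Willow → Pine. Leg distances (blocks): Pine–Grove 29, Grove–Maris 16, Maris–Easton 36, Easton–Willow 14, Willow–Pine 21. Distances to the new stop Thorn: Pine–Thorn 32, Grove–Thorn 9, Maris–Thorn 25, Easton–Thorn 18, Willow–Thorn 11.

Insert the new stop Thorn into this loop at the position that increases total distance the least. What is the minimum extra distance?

Insertion cost between consecutive stops i–j is d(i,Thorn) + d(Thorn,j) − d(i,j):
  between Pine and Grove: 32 + 9 − 29 = 12
  between Grove and Maris: 9 + 25 − 16 = 18
  between Maris and Easton: 25 + 18 − 36 = 7
  between Easton and Willow: 18 + 11 − 14 = 15
  between Willow and Pine: 11 + 32 − 21 = 22
Cheapest insertion is between Maris and Easton, adding 7.
New total = 116 + 7 = 123.

Adding 7 blocks by placing Thorn on the Maris–Easton leg.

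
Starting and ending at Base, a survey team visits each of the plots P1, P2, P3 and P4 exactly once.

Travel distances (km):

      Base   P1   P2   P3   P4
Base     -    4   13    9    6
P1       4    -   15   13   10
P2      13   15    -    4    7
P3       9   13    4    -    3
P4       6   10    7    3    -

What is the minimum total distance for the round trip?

Minimum total distance: 32 km.

With 4 stops there are 4!/2 = 12 distinct round trips (a route and its reverse cost the same).
Base→P1→P2→P3→P4→Base: 4+15+4+3+6 = 32
Base→P1→P2→P4→P3→Base: 4+15+7+3+9 = 38
Base→P1→P3→P2→P4→Base: 4+13+4+7+6 = 34
Base→P1→P3→P4→P2→Base: 4+13+3+7+13 = 40
Base→P1→P4→P2→P3→Base: 4+10+7+4+9 = 34
Base→P1→P4→P3→P2→Base: 4+10+3+4+13 = 34
Base→P2→P1→P3→P4→Base: 13+15+13+3+6 = 50
Base→P2→P1→P4→P3→Base: 13+15+10+3+9 = 50
Base→P2→P3→P1→P4→Base: 13+4+13+10+6 = 46
Base→P2→P4→P1→P3→Base: 13+7+10+13+9 = 52
Base→P3→P1→P2→P4→Base: 9+13+15+7+6 = 50
Base→P3→P2→P1→P4→Base: 9+4+15+10+6 = 44
The minimum is 32.
One optimal route: Base → P1 → P2 → P3 → P4 → Base (or its reverse).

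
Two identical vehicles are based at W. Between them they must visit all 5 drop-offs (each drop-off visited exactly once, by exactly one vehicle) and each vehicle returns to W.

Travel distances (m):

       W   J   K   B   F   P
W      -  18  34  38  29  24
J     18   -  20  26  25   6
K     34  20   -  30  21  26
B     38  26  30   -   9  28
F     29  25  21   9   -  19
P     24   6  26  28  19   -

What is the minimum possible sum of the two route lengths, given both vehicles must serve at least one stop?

Check every non-empty split of the stops between the two vehicles; for each half take its own optimal tour:
  {J} + {K, B, F, P}: 36 + 116 = 152
  {K} + {J, B, F, P}: 68 + 90 = 158
  {J, K} + {B, F, P}: 72 + 90 = 162
  {B} + {J, K, F, P}: 76 + 98 = 174
  {J, B} + {K, F, P}: 82 + 98 = 180
  {K, B} + {J, F, P}: 102 + 72 = 174
  … (15 splits in total)
  {K, B, F} + {J, P}: 102 + 48 = 150  ← best
Best: vehicle 1 W → K → B → F → W = 102; vehicle 2 W → J → P → W = 48; combined 150.

150 m — the smallest possible combined total.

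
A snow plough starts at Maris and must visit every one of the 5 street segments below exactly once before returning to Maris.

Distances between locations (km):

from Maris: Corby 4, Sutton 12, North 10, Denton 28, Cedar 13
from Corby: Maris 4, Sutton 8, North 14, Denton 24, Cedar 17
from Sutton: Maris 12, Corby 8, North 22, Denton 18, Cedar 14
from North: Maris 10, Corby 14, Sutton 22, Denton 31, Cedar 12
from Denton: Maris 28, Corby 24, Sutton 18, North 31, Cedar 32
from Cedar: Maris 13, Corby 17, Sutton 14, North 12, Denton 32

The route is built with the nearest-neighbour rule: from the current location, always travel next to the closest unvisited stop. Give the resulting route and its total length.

At Maris the remaining stops are Corby 4, North 10, Sutton 12, Cedar 13, Denton 28; go to Corby.
At Corby the remaining stops are Sutton 8, North 14, Cedar 17, Denton 24; go to Sutton.
At Sutton the remaining stops are Cedar 14, Denton 18, North 22; go to Cedar.
At Cedar the remaining stops are North 12, Denton 32; go to North.
At North the remaining stops are Denton 31; go to Denton.
Return Denton→Maris: 28.
Total = 4 + 8 + 14 + 12 + 31 + 28 = 97.

97 km along Maris → Corby → Sutton → Cedar → North → Denton → Maris.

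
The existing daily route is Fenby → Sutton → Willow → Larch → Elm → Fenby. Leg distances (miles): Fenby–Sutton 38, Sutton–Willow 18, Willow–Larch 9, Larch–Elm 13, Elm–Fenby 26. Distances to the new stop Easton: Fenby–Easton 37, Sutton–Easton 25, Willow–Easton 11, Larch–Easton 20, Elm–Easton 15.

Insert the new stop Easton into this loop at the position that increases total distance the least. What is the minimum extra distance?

+18 miles — insert Easton between Sutton and Willow.

Insertion cost between consecutive stops i–j is d(i,Easton) + d(Easton,j) − d(i,j):
  between Fenby and Sutton: 37 + 25 − 38 = 24
  between Sutton and Willow: 25 + 11 − 18 = 18
  between Willow and Larch: 11 + 20 − 9 = 22
  between Larch and Elm: 20 + 15 − 13 = 22
  between Elm and Fenby: 15 + 37 − 26 = 26
Cheapest insertion is between Sutton and Willow, adding 18.
New total = 104 + 18 = 122.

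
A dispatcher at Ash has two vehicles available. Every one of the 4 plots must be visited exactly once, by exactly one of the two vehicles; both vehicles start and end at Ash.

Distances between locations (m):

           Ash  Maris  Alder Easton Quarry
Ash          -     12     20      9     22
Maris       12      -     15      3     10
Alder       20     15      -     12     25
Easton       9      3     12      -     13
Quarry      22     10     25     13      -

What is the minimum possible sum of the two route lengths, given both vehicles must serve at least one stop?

84 m — the smallest possible combined total.

Check every non-empty split of the stops between the two vehicles; for each half take its own optimal tour:
  {Maris} + {Alder, Easton, Quarry}: 24 + 67 = 91
  {Alder} + {Maris, Easton, Quarry}: 40 + 44 = 84
  {Maris, Alder} + {Easton, Quarry}: 47 + 44 = 91
  {Easton} + {Maris, Alder, Quarry}: 18 + 67 = 85
  {Maris, Easton} + {Alder, Quarry}: 24 + 67 = 91
  {Alder, Easton} + {Maris, Quarry}: 41 + 44 = 85
  … (7 splits in total)
Best: vehicle 1 Ash → Alder → Ash = 40; vehicle 2 Ash → Maris → Quarry → Easton → Ash = 44; combined 84.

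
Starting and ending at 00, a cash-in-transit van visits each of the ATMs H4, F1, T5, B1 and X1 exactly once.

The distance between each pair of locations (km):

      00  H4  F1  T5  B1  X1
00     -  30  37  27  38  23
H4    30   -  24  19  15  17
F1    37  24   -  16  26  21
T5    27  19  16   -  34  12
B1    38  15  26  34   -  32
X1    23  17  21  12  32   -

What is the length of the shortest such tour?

With 5 stops there are 5!/2 = 60 distinct round trips (a route and its reverse cost the same).
00-H4-F1-T5-B1-X1-00: 30+24+16+34+32+23 = 159
00-H4-F1-T5-X1-B1-00: 30+24+16+12+32+38 = 152
00-H4-F1-B1-T5-X1-00: 30+24+26+34+12+23 = 149
00-H4-F1-B1-X1-T5-00: 30+24+26+32+12+27 = 151
00-H4-F1-X1-T5-B1-00: 30+24+21+12+34+38 = 159
00-H4-F1-X1-B1-T5-00: 30+24+21+32+34+27 = 168
00-H4-T5-F1-B1-X1-00: 30+19+16+26+32+23 = 146
00-H4-T5-F1-X1-B1-00: 30+19+16+21+32+38 = 156
00-H4-T5-B1-F1-X1-00: 30+19+34+26+21+23 = 153
00-H4-T5-B1-X1-F1-00: 30+19+34+32+21+37 = 173
00-H4-T5-X1-F1-B1-00: 30+19+12+21+26+38 = 146
00-H4-T5-X1-B1-F1-00: 30+19+12+32+26+37 = 156
00-H4-B1-F1-T5-X1-00: 30+15+26+16+12+23 = 122
00-H4-B1-F1-X1-T5-00: 30+15+26+21+12+27 = 131
… (46 more)
The minimum is 122.
One optimal route: 00 → H4 → B1 → F1 → T5 → X1 → 00 (or its reverse).

Shortest round trip = 122 km.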